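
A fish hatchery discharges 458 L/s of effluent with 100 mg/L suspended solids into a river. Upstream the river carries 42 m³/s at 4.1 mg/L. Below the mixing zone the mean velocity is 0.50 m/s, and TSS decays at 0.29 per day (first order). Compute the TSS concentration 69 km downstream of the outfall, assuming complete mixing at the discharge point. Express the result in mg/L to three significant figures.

3.23 mg/L

458 L/s = 0.458 m³/s.
After complete mixing, C₀ = (0.458·100 + 42·4.1) / 42.46 = 5.134 mg/L.
Travel time t = 6.9e+04 m / 0.50 m/s = 1.38e+05 s = 1.597 d.
C = 5.134·exp(−0.29·1.597) = 5.134·0.6293 = 3.231 mg/L.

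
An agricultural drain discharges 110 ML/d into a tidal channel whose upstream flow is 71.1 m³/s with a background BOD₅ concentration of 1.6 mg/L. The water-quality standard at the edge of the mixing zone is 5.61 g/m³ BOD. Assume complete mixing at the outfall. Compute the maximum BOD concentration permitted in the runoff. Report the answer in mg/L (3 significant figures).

230 mg/L

110 ML/d = 1.273 m³/s.
Mass balance: 5.61·72.37 = 1.273·Cₑ + 71.1·1.6.
Cₑ = (406 − 113.8) / 1.273 = 229.6 mg/L.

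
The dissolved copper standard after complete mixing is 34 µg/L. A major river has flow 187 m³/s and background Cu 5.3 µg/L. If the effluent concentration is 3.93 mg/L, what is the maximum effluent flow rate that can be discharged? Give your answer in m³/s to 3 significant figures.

5.3 µg/L = 0.0053 mg/L.
34 µg/L = 0.034 mg/L.
Mass balance at complete mixing: C_std·(Q_w + Q_r) = Q_w·C_e + Q_r·C_b.
Rearranging, Q_w = Q_r·(C_std − C_b)/(C_e − C_std) = 187·(0.034 − 0.0053) / (3.93 − 0.034) = 1.378 m³/s.

1.38 m³/s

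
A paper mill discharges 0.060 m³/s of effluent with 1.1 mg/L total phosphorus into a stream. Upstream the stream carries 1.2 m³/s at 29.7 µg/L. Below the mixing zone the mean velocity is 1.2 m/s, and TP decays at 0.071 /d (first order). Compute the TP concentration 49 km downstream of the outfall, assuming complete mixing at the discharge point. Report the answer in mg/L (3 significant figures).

29.7 µg/L = 0.0297 mg/L.
After complete mixing, C₀ = (0.06·1.1 + 1.2·0.0297) / 1.26 = 0.08067 mg/L.
Travel time t = 4.9e+04 m / 1.2 m/s = 4.083e+04 s = 0.4726 d.
C = 0.08067·exp(−0.071·0.4726) = 0.08067·0.967 = 0.078 mg/L.

0.0780 mg/L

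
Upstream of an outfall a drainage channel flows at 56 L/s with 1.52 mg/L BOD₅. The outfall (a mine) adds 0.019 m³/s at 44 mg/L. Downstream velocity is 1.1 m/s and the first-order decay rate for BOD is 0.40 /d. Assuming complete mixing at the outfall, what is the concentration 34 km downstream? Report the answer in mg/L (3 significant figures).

10.6 mg/L

56 L/s = 0.056 m³/s.
After complete mixing, C₀ = (0.019·44 + 0.056·1.52) / 0.075 = 12.28 mg/L.
Travel time t = 3.4e+04 m / 1.1 m/s = 3.091e+04 s = 0.3577 d.
C = 12.28·exp(−0.40·0.3577) = 12.28·0.8667 = 10.64 mg/L.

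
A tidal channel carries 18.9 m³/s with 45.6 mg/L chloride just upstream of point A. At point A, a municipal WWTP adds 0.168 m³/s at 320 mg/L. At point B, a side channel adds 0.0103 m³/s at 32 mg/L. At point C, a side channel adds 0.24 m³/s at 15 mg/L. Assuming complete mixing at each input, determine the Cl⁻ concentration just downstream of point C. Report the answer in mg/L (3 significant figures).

After input A: C = (18.9·45.6 + 0.168·320) / 19.07 = 48.02 mg/L.
After input B: C = (19.07·48.02 + 0.0103·32) / 19.08 = 48.01 mg/L.
After input C: C = (19.08·48.01 + 0.24·15) / 19.32 = 47.6 mg/L.

47.6 mg/L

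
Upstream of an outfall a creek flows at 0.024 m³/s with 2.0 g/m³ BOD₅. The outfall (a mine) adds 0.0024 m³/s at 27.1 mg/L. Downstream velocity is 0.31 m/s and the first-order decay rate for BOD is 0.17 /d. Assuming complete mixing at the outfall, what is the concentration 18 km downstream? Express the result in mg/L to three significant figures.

3.82 mg/L

After complete mixing, C₀ = (0.0024·27.1 + 0.024·2) / 0.0264 = 4.282 mg/L.
Travel time t = 1.8e+04 m / 0.31 m/s = 5.806e+04 s = 0.672 d.
C = 4.282·exp(−0.17·0.672) = 4.282·0.892 = 3.82 mg/L.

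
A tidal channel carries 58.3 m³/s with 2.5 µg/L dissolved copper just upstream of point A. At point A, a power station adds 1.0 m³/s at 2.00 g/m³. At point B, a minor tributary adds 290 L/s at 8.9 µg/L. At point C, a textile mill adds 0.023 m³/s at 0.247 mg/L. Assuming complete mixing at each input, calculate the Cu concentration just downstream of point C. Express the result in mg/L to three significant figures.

0.0361 mg/L

2.5 µg/L = 0.0025 mg/L.
After input A: C = (58.3·0.0025 + 1·2) / 59.3 = 0.03618 mg/L.
290 L/s = 0.29 m³/s.
8.9 µg/L = 0.0089 mg/L.
After input B: C = (59.3·0.03618 + 0.29·0.0089) / 59.59 = 0.03605 mg/L.
After input C: C = (59.59·0.03605 + 0.023·0.247) / 59.61 = 0.03613 mg/L.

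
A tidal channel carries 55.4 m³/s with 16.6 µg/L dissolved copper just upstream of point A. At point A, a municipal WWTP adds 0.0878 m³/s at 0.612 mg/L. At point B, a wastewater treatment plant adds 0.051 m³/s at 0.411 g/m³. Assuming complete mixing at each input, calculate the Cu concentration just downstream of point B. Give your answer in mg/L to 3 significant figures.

0.0179 mg/L

16.6 µg/L = 0.0166 mg/L.
After input A: C = (55.4·0.0166 + 0.0878·0.612) / 55.49 = 0.01754 mg/L.
After input B: C = (55.49·0.01754 + 0.051·0.411) / 55.54 = 0.0179 mg/L.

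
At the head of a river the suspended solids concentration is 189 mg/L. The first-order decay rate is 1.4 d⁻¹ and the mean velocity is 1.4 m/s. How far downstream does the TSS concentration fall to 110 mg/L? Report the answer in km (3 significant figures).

From C = C₀·e^(−kt), t = ln(C₀/C)/k = ln(189/110)/1.4 = 0.5413/1.4 = 0.3866 d.
Distance = v·t = 1.4 m/s × 3.34e+04 s = 4.677e+04 m = 46.77 km.

46.8 km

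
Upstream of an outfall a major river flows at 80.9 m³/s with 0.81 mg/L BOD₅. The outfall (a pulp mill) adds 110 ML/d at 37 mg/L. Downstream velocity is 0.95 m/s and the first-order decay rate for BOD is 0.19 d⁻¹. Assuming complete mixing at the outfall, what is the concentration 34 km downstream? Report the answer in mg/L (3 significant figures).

1.27 mg/L

110 ML/d = 1.273 m³/s.
After complete mixing, C₀ = (1.273·37 + 80.9·0.81) / 82.17 = 1.371 mg/L.
Travel time t = 3.4e+04 m / 0.95 m/s = 3.579e+04 s = 0.4142 d.
C = 1.371·exp(−0.19·0.4142) = 1.371·0.9243 = 1.267 mg/L.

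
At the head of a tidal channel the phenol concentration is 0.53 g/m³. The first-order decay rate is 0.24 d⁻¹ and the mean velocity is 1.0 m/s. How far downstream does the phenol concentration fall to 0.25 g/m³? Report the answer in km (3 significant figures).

From C = C₀·e^(−kt), t = ln(C₀/C)/k = ln(0.53/0.25)/0.24 = 0.7514/0.24 = 3.131 d.
Distance = v·t = 1.0 m/s × 2.705e+05 s = 2.705e+05 m = 270.5 km.

271 km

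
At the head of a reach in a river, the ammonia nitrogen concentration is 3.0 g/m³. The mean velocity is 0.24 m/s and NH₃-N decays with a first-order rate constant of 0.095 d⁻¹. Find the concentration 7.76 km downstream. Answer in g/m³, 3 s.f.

Travel time t = 7.76 km / 0.24 m/s = 7760/0.24 = 3.233e+04 s = 0.3742 d.
First-order decay: C = 3.0·exp(−0.095·0.3742) = 3.0·0.9651 = 2.895 g/m³.

2.90 g/m³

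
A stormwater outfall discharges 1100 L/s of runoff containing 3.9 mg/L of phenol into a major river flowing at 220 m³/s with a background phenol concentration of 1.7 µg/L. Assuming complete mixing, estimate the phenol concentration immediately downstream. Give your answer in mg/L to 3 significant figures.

1100 L/s = 1.1 m³/s.
1.7 µg/L = 0.0017 mg/L.
Conservation of mass across the mixing zone: C = (1.1·3.9 + 220·0.0017) / (1.1 + 220) = 4.664/221.1 = 0.02109 mg/L.

0.0211 mg/L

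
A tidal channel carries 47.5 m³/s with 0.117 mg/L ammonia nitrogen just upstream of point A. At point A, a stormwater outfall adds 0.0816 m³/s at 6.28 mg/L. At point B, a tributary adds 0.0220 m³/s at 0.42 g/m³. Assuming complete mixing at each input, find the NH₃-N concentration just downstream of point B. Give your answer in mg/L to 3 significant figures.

0.128 mg/L

After input A: C = (47.5·0.117 + 0.0816·6.28) / 47.58 = 0.1276 mg/L.
After input B: C = (47.58·0.1276 + 0.022·0.42) / 47.6 = 0.1277 mg/L.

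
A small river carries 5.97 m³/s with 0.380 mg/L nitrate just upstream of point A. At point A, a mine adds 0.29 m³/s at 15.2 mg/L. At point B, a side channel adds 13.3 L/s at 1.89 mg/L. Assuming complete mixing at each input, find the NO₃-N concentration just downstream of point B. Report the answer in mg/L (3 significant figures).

1.07 mg/L

After input A: C = (5.97·0.38 + 0.29·15.2) / 6.26 = 1.067 mg/L.
13.3 L/s = 0.0133 m³/s.
After input B: C = (6.26·1.067 + 0.0133·1.89) / 6.273 = 1.068 mg/L.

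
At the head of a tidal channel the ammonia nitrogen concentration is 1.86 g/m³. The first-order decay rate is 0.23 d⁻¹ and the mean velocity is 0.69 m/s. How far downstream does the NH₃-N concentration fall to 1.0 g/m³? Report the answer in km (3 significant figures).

161 km

From C = C₀·e^(−kt), t = ln(C₀/C)/k = ln(1.86/1.0)/0.23 = 0.6206/0.23 = 2.698 d.
Distance = v·t = 0.69 m/s × 2.331e+05 s = 1.609e+05 m = 160.9 km.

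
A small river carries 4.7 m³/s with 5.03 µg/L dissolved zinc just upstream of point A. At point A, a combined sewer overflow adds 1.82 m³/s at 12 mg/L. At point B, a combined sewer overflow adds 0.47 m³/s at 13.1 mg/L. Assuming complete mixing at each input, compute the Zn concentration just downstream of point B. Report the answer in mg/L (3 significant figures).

5.03 µg/L = 0.00503 mg/L.
After input A: C = (4.7·0.00503 + 1.82·12) / 6.52 = 3.353 mg/L.
After input B: C = (6.52·3.353 + 0.47·13.1) / 6.99 = 4.009 mg/L.

4.01 mg/L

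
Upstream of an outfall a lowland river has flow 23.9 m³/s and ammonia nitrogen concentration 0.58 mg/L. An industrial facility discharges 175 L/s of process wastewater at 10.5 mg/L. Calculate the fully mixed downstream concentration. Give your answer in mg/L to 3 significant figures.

0.652 mg/L

175 L/s = 0.175 m³/s.
Conservation of mass across the mixing zone: C = (0.175·10.5 + 23.9·0.58) / (0.175 + 23.9) = 15.7/24.07 = 0.6521 mg/L.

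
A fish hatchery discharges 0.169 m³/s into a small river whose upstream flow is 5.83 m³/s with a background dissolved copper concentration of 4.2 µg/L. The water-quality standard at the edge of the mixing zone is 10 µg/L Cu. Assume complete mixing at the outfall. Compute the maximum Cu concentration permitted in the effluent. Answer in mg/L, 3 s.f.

4.2 µg/L = 0.0042 mg/L.
10 µg/L = 0.01 mg/L.
Mass balance: 0.01·5.999 = 0.169·Cₑ + 5.83·0.0042.
Cₑ = (0.05999 − 0.02449) / 0.169 = 0.2101 mg/L.

0.210 mg/L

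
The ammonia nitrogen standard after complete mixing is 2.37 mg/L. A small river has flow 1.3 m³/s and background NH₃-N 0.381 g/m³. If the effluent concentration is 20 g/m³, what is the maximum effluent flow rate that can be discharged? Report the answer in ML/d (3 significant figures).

12.7 ML/d

Mass balance at complete mixing: C_std·(Q_w + Q_r) = Q_w·C_e + Q_r·C_b.
Rearranging, Q_w = Q_r·(C_std − C_b)/(C_e − C_std) = 1.3·(2.37 − 0.381) / (20 − 2.37) = 0.1467 m³/s.
= 12.67 ML/d.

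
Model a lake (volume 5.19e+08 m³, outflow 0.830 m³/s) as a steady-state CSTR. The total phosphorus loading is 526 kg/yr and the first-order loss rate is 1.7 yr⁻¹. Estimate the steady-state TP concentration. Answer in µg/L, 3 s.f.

0.579 µg/L

Outflow Q = 0.830 m³/s × 3.156e+07 s/yr = 2.619e+07 m³/yr.
Steady-state CSTR mass balance: W = Q·C + k·V·C, so C = W/(Q + kV).
Q + kV = 2.619e+07 + 1.7·5.19e+08 = 9.085e+08 m³/yr.
C = 526/9.085e+08 = 5.79e-07 kg/m³ = 0.000579 mg/L = 0.579 µg/L.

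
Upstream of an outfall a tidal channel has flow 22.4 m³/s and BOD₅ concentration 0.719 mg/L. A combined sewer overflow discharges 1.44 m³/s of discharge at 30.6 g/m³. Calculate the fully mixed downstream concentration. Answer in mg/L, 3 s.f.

2.52 mg/L

By mass balance at complete mixing, C = (1.44·30.6 + 22.4·0.719) / (1.44 + 22.4) = 60.17/23.84 = 2.524 mg/L.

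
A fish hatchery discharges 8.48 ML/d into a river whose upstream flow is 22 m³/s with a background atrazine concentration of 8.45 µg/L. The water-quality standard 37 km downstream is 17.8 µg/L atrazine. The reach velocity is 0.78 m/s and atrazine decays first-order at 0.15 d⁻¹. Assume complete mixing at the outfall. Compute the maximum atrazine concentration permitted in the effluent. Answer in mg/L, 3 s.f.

8.48 ML/d = 0.09815 m³/s.
8.45 µg/L = 0.00845 mg/L.
17.8 µg/L = 0.0178 mg/L.
Travel time to the compliance point: t = 3.7e+04/0.78 = 4.744e+04 s = 0.549 d; decay factor exp(−0.15·0.549) = 0.9209.
So the concentration just after mixing may be at most 0.0178/0.9209 = 0.01933 mg/L.
Mass balance: 0.01933·22.1 = 0.09815·Cₑ + 22·0.00845.
Cₑ = (0.4271 − 0.1859) / 0.09815 = 2.458 mg/L.

2.46 mg/L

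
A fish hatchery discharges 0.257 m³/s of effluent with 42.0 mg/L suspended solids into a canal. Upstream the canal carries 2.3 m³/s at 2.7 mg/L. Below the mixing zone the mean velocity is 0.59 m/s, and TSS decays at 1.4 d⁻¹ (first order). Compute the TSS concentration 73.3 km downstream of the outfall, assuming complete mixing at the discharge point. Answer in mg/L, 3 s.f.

0.888 mg/L

After complete mixing, C₀ = (0.257·42 + 2.3·2.7) / 2.557 = 6.65 mg/L.
Travel time t = 7.33e+04 m / 0.59 m/s = 1.242e+05 s = 1.438 d.
C = 6.65·exp(−1.4·1.438) = 6.65·0.1336 = 0.8883 mg/L.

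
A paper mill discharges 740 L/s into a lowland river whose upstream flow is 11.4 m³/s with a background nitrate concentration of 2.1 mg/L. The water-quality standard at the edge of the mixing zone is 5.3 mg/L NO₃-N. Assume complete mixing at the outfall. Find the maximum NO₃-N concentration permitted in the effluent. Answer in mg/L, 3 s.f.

54.6 mg/L

740 L/s = 0.74 m³/s.
Mass balance: 5.3·12.14 = 0.74·Cₑ + 11.4·2.1.
Cₑ = (64.34 − 23.94) / 0.74 = 54.6 mg/L.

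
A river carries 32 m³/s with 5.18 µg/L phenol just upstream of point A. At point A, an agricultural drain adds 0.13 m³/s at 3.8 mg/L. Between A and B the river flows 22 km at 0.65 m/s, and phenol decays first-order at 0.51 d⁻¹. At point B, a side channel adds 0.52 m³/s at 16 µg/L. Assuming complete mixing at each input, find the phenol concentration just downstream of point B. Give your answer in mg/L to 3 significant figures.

0.0168 mg/L

5.18 µg/L = 0.00518 mg/L.
After input A: C = (32·0.00518 + 0.13·3.8) / 32.13 = 0.02053 mg/L.
Over the 22 km reach to input B (t = 3.385e+04 s = 0.3917 d), decay gives C = 0.02053·exp(−0.51·0.3917) = 0.01682 mg/L.
16 µg/L = 0.016 mg/L.
After input B: C = (32.13·0.01682 + 0.52·0.016) / 32.65 = 0.0168 mg/L.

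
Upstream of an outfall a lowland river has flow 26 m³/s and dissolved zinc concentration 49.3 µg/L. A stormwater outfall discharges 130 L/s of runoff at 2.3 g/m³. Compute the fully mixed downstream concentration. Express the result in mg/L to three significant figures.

130 L/s = 0.13 m³/s.
49.3 µg/L = 0.0493 mg/L.
Flow-weighted mixing gives C = (0.13·2.3 + 26·0.0493) / (0.13 + 26) = 1.581/26.13 = 0.0605 mg/L.

0.0605 mg/L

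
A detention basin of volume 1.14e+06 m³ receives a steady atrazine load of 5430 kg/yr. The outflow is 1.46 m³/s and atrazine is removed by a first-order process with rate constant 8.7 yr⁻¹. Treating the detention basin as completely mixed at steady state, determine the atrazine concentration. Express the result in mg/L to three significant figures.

Outflow Q = 1.46 m³/s × 3.156e+07 s/yr = 4.607e+07 m³/yr.
Steady-state CSTR mass balance: W = Q·C + k·V·C, so C = W/(Q + kV).
Q + kV = 4.607e+07 + 8.7·1.14e+06 = 5.599e+07 m³/yr.
C = 5430/5.599e+07 = 9.698e-05 kg/m³ = 0.09698 mg/L.

0.0970 mg/L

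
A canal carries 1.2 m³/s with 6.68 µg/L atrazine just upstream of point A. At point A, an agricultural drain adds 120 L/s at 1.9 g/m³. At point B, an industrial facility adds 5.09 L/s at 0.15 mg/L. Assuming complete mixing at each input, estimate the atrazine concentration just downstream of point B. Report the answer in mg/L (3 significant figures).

0.179 mg/L

6.68 µg/L = 0.00668 mg/L.
120 L/s = 0.12 m³/s.
After input A: C = (1.2·0.00668 + 0.12·1.9) / 1.32 = 0.1788 mg/L.
5.09 L/s = 0.00509 m³/s.
After input B: C = (1.32·0.1788 + 0.00509·0.15) / 1.325 = 0.1787 mg/L.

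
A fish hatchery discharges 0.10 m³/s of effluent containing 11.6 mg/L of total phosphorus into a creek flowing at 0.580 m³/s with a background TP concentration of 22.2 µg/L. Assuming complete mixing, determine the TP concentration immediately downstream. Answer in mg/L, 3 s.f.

22.2 µg/L = 0.0222 mg/L.
Flow-weighted mixing gives C = (0.1·11.6 + 0.58·0.0222) / (0.1 + 0.58) = 1.173/0.68 = 1.725 mg/L.

1.72 mg/L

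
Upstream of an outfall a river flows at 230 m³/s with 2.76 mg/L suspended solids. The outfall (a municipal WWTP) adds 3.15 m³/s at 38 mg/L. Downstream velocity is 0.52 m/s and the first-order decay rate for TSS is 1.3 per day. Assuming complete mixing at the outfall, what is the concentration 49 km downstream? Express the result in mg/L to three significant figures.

After complete mixing, C₀ = (3.15·38 + 230·2.76) / 233.2 = 3.236 mg/L.
Travel time t = 4.9e+04 m / 0.52 m/s = 9.423e+04 s = 1.091 d.
C = 3.236·exp(−1.3·1.091) = 3.236·0.2422 = 0.7839 mg/L.

0.784 mg/L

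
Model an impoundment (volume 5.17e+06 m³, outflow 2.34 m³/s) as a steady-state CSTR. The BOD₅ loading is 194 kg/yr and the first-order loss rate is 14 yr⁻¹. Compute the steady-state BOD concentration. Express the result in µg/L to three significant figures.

Outflow Q = 2.34 m³/s × 3.156e+07 s/yr = 7.384e+07 m³/yr.
Steady-state CSTR mass balance: W = Q·C + k·V·C, so C = W/(Q + kV).
Q + kV = 7.384e+07 + 14·5.17e+06 = 1.462e+08 m³/yr.
C = 194/1.462e+08 = 1.327e-06 kg/m³ = 0.001327 mg/L = 1.327 µg/L.

1.33 µg/L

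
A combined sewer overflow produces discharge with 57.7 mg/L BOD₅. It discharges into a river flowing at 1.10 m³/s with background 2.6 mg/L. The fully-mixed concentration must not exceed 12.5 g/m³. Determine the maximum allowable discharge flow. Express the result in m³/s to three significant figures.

Mass balance at complete mixing: C_std·(Q_w + Q_r) = Q_w·C_e + Q_r·C_b.
Rearranging, Q_w = Q_r·(C_std − C_b)/(C_e − C_std) = 1.10·(12.5 − 2.6) / (57.7 − 12.5) = 0.2409 m³/s.

0.241 m³/s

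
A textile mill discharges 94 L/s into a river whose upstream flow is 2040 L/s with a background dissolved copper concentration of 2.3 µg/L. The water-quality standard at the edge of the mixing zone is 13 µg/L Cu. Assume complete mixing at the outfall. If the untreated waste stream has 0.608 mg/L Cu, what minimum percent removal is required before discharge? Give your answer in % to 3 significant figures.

59.7 %

94 L/s = 0.094 m³/s.
2040 L/s = 2.04 m³/s.
2.3 µg/L = 0.0023 mg/L.
13 µg/L = 0.013 mg/L.
Mass balance: 0.013·2.134 = 0.094·Cₑ + 2.04·0.0023.
Cₑ = (0.02774 − 0.004692) / 0.094 = 0.2452 mg/L.
Required removal = 1 − 0.2452/0.608 = 59.67 %.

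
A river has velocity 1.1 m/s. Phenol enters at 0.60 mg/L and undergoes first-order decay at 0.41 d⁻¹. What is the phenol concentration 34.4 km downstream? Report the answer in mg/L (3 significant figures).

0.517 mg/L

Travel time t = 34.4 km / 1.1 m/s = 3.44e+04/1.1 = 3.127e+04 s = 0.362 d.
First-order decay: C = 0.60·exp(−0.41·0.362) = 0.60·0.8621 = 0.5173 mg/L.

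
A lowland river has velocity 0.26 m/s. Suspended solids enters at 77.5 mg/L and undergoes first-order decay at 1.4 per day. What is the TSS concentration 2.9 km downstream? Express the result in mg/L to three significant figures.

Travel time t = 2.9 km / 0.26 m/s = 2900/0.26 = 1.115e+04 s = 0.1291 d.
First-order decay: C = 77.5·exp(−1.4·0.1291) = 77.5·0.8347 = 64.69 mg/L.

64.7 mg/L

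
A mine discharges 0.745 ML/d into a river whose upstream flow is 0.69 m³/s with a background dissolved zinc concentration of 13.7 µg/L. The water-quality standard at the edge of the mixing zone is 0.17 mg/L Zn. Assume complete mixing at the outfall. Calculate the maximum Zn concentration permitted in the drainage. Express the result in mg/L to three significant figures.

12.7 mg/L

0.745 ML/d = 0.008623 m³/s.
13.7 µg/L = 0.0137 mg/L.
Mass balance: 0.17·0.6986 = 0.008623·Cₑ + 0.69·0.0137.
Cₑ = (0.1188 − 0.009453) / 0.008623 = 12.68 mg/L.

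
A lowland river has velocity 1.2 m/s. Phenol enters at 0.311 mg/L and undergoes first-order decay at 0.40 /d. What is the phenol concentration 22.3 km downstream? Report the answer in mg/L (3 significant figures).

0.285 mg/L

Travel time t = 22.3 km / 1.2 m/s = 2.23e+04/1.2 = 1.858e+04 s = 0.2151 d.
First-order decay: C = 0.311·exp(−0.40·0.2151) = 0.311·0.9176 = 0.2854 mg/L.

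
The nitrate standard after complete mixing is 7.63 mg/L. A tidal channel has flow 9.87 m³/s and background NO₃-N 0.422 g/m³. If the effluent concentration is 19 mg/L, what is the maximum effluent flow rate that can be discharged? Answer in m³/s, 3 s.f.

Mass balance at complete mixing: C_std·(Q_w + Q_r) = Q_w·C_e + Q_r·C_b.
Rearranging, Q_w = Q_r·(C_std − C_b)/(C_e − C_std) = 9.87·(7.63 − 0.422) / (19 − 7.63) = 6.257 m³/s.

6.26 m³/s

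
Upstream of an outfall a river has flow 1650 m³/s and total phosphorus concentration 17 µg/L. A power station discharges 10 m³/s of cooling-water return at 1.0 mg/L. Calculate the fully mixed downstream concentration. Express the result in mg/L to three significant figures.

17 µg/L = 0.017 mg/L.
Flow-weighted mixing gives C = (10·1 + 1650·0.017) / (10 + 1650) = 38.05/1660 = 0.02292 mg/L.

0.0229 mg/L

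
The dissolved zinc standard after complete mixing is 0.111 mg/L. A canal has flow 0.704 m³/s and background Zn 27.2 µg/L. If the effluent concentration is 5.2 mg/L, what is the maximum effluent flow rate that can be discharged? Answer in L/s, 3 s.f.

27.2 µg/L = 0.0272 mg/L.
Mass balance at complete mixing: C_std·(Q_w + Q_r) = Q_w·C_e + Q_r·C_b.
Rearranging, Q_w = Q_r·(C_std − C_b)/(C_e − C_std) = 0.704·(0.111 − 0.0272) / (5.2 − 0.111) = 0.01159 m³/s.
= 11.59 L/s.

11.6 L/s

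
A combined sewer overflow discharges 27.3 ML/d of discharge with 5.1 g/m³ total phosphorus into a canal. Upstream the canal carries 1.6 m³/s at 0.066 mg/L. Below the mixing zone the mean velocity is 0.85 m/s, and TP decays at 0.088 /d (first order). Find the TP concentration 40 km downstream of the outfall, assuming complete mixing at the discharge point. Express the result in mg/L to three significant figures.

0.854 mg/L

27.3 ML/d = 0.316 m³/s.
After complete mixing, C₀ = (0.316·5.1 + 1.6·0.066) / 1.916 = 0.8962 mg/L.
Travel time t = 4e+04 m / 0.85 m/s = 4.706e+04 s = 0.5447 d.
C = 0.8962·exp(−0.088·0.5447) = 0.8962·0.9532 = 0.8542 mg/L.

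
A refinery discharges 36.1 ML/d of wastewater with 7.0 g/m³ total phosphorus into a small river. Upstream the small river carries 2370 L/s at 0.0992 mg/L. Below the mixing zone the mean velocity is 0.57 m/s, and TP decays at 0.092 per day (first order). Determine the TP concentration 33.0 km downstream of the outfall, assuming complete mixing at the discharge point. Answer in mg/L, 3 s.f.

1.07 mg/L

36.1 ML/d = 0.4178 m³/s.
2370 L/s = 2.37 m³/s.
After complete mixing, C₀ = (0.4178·7 + 2.37·0.0992) / 2.788 = 1.133 mg/L.
Travel time t = 3.3e+04 m / 0.57 m/s = 5.789e+04 s = 0.6701 d.
C = 1.133·exp(−0.092·0.6701) = 1.133·0.9402 = 1.066 mg/L.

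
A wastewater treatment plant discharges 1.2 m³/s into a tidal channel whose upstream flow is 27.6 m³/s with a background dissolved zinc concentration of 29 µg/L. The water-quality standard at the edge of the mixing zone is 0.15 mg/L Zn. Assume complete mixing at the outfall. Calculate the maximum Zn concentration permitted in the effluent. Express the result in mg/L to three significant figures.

2.93 mg/L

29 µg/L = 0.029 mg/L.
Mass balance: 0.15·28.8 = 1.2·Cₑ + 27.6·0.029.
Cₑ = (4.32 − 0.8004) / 1.2 = 2.933 mg/L.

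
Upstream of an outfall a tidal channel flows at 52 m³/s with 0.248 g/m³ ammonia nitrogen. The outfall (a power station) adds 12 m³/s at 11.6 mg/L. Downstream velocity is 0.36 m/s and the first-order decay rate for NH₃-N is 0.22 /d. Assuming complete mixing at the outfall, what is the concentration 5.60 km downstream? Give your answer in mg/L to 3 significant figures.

2.28 mg/L

After complete mixing, C₀ = (12·11.6 + 52·0.248) / 64 = 2.377 mg/L.
Travel time t = 5600 m / 0.36 m/s = 1.556e+04 s = 0.18 d.
C = 2.377·exp(−0.22·0.18) = 2.377·0.9612 = 2.284 mg/L.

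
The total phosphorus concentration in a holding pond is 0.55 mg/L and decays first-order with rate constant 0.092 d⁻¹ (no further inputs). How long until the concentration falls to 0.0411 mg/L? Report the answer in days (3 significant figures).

28.2 d

t = ln(C₀/C)/k = ln(0.55/0.0411)/0.092 = 2.594/0.092 = 28.19 d.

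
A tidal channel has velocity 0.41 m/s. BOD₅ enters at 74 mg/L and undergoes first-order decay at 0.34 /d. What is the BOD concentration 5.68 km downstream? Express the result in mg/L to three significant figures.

70.1 mg/L

Travel time t = 5.68 km / 0.41 m/s = 5680/0.41 = 1.385e+04 s = 0.1603 d.
First-order decay: C = 74·exp(−0.34·0.1603) = 74·0.9469 = 70.07 mg/L.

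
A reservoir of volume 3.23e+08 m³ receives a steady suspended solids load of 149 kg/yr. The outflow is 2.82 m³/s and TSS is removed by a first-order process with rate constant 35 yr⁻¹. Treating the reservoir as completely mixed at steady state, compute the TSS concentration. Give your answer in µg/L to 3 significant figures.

Outflow Q = 2.82 m³/s × 3.156e+07 s/yr = 8.899e+07 m³/yr.
Steady-state CSTR mass balance: W = Q·C + k·V·C, so C = W/(Q + kV).
Q + kV = 8.899e+07 + 35·3.23e+08 = 1.139e+10 m³/yr.
C = 149/1.139e+10 = 1.308e-08 kg/m³ = 1.308e-05 mg/L = 0.01308 µg/L.

0.0131 µg/L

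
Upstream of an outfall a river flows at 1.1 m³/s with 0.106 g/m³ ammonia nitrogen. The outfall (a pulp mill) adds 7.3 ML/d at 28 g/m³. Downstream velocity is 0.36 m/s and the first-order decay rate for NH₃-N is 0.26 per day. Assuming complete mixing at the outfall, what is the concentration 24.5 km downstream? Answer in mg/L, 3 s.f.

1.71 mg/L

7.3 ML/d = 0.08449 m³/s.
After complete mixing, C₀ = (0.08449·28 + 1.1·0.106) / 1.184 = 2.096 mg/L.
Travel time t = 2.45e+04 m / 0.36 m/s = 6.806e+04 s = 0.7877 d.
C = 2.096·exp(−0.26·0.7877) = 2.096·0.8148 = 1.708 mg/L.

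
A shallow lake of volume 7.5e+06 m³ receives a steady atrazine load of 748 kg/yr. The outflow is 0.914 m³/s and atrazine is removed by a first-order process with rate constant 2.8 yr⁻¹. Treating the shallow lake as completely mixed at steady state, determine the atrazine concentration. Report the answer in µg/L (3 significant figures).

Outflow Q = 0.914 m³/s × 3.156e+07 s/yr = 2.884e+07 m³/yr.
Steady-state CSTR mass balance: W = Q·C + k·V·C, so C = W/(Q + kV).
Q + kV = 2.884e+07 + 2.8·7.5e+06 = 4.984e+07 m³/yr.
C = 748/4.984e+07 = 1.501e-05 kg/m³ = 0.01501 mg/L = 15.01 µg/L.

15.0 µg/L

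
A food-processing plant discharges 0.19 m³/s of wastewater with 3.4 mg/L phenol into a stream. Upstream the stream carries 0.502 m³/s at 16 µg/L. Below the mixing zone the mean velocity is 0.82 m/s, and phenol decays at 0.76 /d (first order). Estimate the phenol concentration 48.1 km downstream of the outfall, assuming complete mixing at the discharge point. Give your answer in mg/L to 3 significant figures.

0.564 mg/L

16 µg/L = 0.016 mg/L.
After complete mixing, C₀ = (0.19·3.4 + 0.502·0.016) / 0.692 = 0.9451 mg/L.
Travel time t = 4.81e+04 m / 0.82 m/s = 5.866e+04 s = 0.6789 d.
C = 0.9451·exp(−0.76·0.6789) = 0.9451·0.5969 = 0.5642 mg/L.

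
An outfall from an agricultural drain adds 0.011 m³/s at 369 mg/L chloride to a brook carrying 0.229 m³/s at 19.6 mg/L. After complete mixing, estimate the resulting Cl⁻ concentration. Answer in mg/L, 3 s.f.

By mass balance at complete mixing, C = (0.011·369 + 0.229·19.6) / (0.011 + 0.229) = 8.547/0.24 = 35.61 mg/L.

35.6 mg/L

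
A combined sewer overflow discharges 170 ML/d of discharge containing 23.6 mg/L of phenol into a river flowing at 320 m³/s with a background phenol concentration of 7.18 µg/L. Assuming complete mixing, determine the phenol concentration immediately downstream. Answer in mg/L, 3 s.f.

0.151 mg/L

170 ML/d = 1.968 m³/s.
7.18 µg/L = 0.00718 mg/L.
Conservation of mass across the mixing zone: C = (1.968·23.6 + 320·0.00718) / (1.968 + 320) = 48.73/322 = 0.1514 mg/L.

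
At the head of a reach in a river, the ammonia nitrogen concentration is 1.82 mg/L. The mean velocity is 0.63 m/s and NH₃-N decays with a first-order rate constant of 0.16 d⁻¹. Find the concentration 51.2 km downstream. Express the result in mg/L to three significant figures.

1.57 mg/L

Travel time t = 51.2 km / 0.63 m/s = 5.12e+04/0.63 = 8.127e+04 s = 0.9406 d.
First-order decay: C = 1.82·exp(−0.16·0.9406) = 1.82·0.8603 = 1.566 mg/L.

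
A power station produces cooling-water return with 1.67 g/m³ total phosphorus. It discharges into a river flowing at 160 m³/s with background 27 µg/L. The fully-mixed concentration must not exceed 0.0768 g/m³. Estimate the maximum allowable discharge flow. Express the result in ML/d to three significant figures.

432 ML/d

27 µg/L = 0.027 mg/L.
Mass balance at complete mixing: C_std·(Q_w + Q_r) = Q_w·C_e + Q_r·C_b.
Rearranging, Q_w = Q_r·(C_std − C_b)/(C_e − C_std) = 160·(0.0768 − 0.027) / (1.67 − 0.0768) = 5.001 m³/s.
= 432.1 ML/d.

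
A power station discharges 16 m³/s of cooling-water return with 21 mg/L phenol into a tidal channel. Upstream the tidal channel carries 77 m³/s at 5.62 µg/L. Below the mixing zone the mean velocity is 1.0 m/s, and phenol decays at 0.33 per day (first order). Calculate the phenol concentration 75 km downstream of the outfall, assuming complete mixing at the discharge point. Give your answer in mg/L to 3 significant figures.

2.72 mg/L

5.62 µg/L = 0.00562 mg/L.
After complete mixing, C₀ = (16·21 + 77·0.00562) / 93 = 3.618 mg/L.
Travel time t = 7.5e+04 m / 1.0 m/s = 7.5e+04 s = 0.8681 d.
C = 3.618·exp(−0.33·0.8681) = 3.618·0.7509 = 2.716 mg/L.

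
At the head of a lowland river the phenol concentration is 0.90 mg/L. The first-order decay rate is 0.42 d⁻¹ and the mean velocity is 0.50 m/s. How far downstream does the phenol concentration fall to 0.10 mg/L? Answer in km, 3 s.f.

From C = C₀·e^(−kt), t = ln(C₀/C)/k = ln(0.90/0.10)/0.42 = 2.197/0.42 = 5.231 d.
Distance = v·t = 0.50 m/s × 4.52e+05 s = 2.26e+05 m = 226 km.

226 km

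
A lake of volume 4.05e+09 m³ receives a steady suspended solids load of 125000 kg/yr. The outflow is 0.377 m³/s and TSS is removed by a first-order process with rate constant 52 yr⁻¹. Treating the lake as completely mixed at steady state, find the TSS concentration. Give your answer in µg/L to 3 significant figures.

Outflow Q = 0.377 m³/s × 3.156e+07 s/yr = 1.19e+07 m³/yr.
Steady-state CSTR mass balance: W = Q·C + k·V·C, so C = W/(Q + kV).
Q + kV = 1.19e+07 + 52·4.05e+09 = 2.106e+11 m³/yr.
C = 125000/2.106e+11 = 5.935e-07 kg/m³ = 0.0005935 mg/L = 0.5935 µg/L.

0.594 µg/L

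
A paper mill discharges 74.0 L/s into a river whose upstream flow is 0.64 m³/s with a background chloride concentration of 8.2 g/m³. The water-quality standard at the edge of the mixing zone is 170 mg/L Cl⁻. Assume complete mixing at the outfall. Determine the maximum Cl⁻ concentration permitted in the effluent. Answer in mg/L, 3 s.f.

74.0 L/s = 0.074 m³/s.
Mass balance: 170·0.714 = 0.074·Cₑ + 0.64·8.2.
Cₑ = (121.4 − 5.248) / 0.074 = 1569 mg/L.

1570 mg/L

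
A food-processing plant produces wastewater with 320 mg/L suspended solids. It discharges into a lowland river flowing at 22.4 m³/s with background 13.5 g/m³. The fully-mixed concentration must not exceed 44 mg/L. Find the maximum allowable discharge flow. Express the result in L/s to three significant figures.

2480 L/s

Mass balance at complete mixing: C_std·(Q_w + Q_r) = Q_w·C_e + Q_r·C_b.
Rearranging, Q_w = Q_r·(C_std − C_b)/(C_e − C_std) = 22.4·(44 − 13.5) / (320 − 44) = 2.475 m³/s.
= 2475 L/s.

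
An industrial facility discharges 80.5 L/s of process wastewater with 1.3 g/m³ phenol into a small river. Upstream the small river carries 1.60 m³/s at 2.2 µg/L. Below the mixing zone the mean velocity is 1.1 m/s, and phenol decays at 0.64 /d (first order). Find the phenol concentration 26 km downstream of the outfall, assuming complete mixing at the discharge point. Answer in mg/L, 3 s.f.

80.5 L/s = 0.0805 m³/s.
2.2 µg/L = 0.0022 mg/L.
After complete mixing, C₀ = (0.0805·1.3 + 1.6·0.0022) / 1.681 = 0.06437 mg/L.
Travel time t = 2.6e+04 m / 1.1 m/s = 2.364e+04 s = 0.2736 d.
C = 0.06437·exp(−0.64·0.2736) = 0.06437·0.8394 = 0.05403 mg/L.

0.0540 mg/L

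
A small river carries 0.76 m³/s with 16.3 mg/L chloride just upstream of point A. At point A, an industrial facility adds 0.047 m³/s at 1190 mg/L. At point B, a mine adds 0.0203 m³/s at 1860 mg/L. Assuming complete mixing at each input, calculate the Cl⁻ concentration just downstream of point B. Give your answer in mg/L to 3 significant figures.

After input A: C = (0.76·16.3 + 0.047·1190) / 0.807 = 84.66 mg/L.
After input B: C = (0.807·84.66 + 0.0203·1860) / 0.8273 = 128.2 mg/L.

128 mg/L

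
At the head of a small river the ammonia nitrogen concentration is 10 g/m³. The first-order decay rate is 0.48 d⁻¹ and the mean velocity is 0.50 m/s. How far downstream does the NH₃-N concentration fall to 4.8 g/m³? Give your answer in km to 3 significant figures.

From C = C₀·e^(−kt), t = ln(C₀/C)/k = ln(10/4.8)/0.48 = 0.734/0.48 = 1.529 d.
Distance = v·t = 0.50 m/s × 1.321e+05 s = 6.606e+04 m = 66.06 km.

66.1 km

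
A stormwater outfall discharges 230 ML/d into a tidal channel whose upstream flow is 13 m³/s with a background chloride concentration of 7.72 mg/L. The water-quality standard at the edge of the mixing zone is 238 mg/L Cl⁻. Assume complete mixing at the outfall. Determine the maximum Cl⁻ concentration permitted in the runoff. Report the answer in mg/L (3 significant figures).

230 ML/d = 2.662 m³/s.
Mass balance: 238·15.66 = 2.662·Cₑ + 13·7.72.
Cₑ = (3728 − 100.4) / 2.662 = 1363 mg/L.

1360 mg/L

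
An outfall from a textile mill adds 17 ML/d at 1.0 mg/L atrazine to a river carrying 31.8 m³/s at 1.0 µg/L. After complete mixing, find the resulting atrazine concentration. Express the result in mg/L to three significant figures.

0.00714 mg/L

17 ML/d = 0.1968 m³/s.
1.0 µg/L = 0.001 mg/L.
By mass balance at complete mixing, C = (0.1968·1 + 31.8·0.001) / (0.1968 + 31.8) = 0.2286/32 = 0.007143 mg/L.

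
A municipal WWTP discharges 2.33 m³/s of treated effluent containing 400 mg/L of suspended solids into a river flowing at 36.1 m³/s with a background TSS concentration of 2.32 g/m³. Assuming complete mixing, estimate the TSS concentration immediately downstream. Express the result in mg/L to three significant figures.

26.4 mg/L

Flow-weighted mixing gives C = (2.33·400 + 36.1·2.32) / (2.33 + 36.1) = 1016/38.43 = 26.43 mg/L.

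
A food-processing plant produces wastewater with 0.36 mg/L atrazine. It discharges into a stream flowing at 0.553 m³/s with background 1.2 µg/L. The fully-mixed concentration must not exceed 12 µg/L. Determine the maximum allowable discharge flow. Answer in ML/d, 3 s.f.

1.2 µg/L = 0.0012 mg/L.
12 µg/L = 0.012 mg/L.
Mass balance at complete mixing: C_std·(Q_w + Q_r) = Q_w·C_e + Q_r·C_b.
Rearranging, Q_w = Q_r·(C_std − C_b)/(C_e − C_std) = 0.553·(0.012 − 0.0012) / (0.36 − 0.012) = 0.01716 m³/s.
= 1.483 ML/d.

1.48 ML/d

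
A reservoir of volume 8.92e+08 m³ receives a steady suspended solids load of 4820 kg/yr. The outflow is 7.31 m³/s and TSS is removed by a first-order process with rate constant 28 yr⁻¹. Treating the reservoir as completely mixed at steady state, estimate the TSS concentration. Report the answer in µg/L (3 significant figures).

Outflow Q = 7.31 m³/s × 3.156e+07 s/yr = 2.307e+08 m³/yr.
Steady-state CSTR mass balance: W = Q·C + k·V·C, so C = W/(Q + kV).
Q + kV = 2.307e+08 + 28·8.92e+08 = 2.521e+10 m³/yr.
C = 4820/2.521e+10 = 1.912e-07 kg/m³ = 0.0001912 mg/L = 0.1912 µg/L.

0.191 µg/L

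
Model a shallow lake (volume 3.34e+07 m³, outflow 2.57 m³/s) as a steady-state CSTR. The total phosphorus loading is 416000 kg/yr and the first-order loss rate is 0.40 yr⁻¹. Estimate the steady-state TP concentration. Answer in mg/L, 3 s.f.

4.40 mg/L

Outflow Q = 2.57 m³/s × 3.156e+07 s/yr = 8.11e+07 m³/yr.
Steady-state CSTR mass balance: W = Q·C + k·V·C, so C = W/(Q + kV).
Q + kV = 8.11e+07 + 0.40·3.34e+07 = 9.446e+07 m³/yr.
C = 416000/9.446e+07 = 0.004404 kg/m³ = 4.404 mg/L.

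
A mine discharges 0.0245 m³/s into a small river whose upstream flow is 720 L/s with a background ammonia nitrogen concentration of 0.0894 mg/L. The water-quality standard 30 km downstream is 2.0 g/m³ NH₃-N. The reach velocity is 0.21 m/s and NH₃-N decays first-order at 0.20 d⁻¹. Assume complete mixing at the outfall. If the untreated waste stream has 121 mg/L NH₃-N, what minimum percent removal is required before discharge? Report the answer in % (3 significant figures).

720 L/s = 0.72 m³/s.
Travel time to the compliance point: t = 3e+04/0.21 = 1.429e+05 s = 1.653 d; decay factor exp(−0.20·1.653) = 0.7184.
So the concentration just after mixing may be at most 2/0.7184 = 2.784 mg/L.
Mass balance: 2.784·0.7445 = 0.0245·Cₑ + 0.72·0.0894.
Cₑ = (2.073 − 0.06437) / 0.0245 = 81.97 mg/L.
Required removal = 1 − 81.97/121 = 32.26 %.

32.3 %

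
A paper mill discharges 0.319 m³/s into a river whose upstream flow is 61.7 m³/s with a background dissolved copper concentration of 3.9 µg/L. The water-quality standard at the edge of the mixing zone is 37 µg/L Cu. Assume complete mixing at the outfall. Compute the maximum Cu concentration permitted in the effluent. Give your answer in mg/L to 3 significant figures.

3.9 µg/L = 0.0039 mg/L.
37 µg/L = 0.037 mg/L.
Mass balance: 0.037·62.02 = 0.319·Cₑ + 61.7·0.0039.
Cₑ = (2.295 − 0.2406) / 0.319 = 6.439 mg/L.

6.44 mg/L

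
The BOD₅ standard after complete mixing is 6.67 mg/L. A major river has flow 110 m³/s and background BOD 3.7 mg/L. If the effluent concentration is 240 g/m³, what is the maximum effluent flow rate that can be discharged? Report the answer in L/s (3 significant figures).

Mass balance at complete mixing: C_std·(Q_w + Q_r) = Q_w·C_e + Q_r·C_b.
Rearranging, Q_w = Q_r·(C_std − C_b)/(C_e − C_std) = 110·(6.67 − 3.7) / (240 − 6.67) = 1.4 m³/s.
= 1400 L/s.

1400 L/s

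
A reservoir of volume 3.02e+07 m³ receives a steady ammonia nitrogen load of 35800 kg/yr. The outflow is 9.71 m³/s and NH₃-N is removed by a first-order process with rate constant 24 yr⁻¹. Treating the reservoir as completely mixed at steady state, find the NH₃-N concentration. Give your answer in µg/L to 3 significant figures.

Outflow Q = 9.71 m³/s × 3.156e+07 s/yr = 3.064e+08 m³/yr.
Steady-state CSTR mass balance: W = Q·C + k·V·C, so C = W/(Q + kV).
Q + kV = 3.064e+08 + 24·3.02e+07 = 1.031e+09 m³/yr.
C = 35800/1.031e+09 = 3.472e-05 kg/m³ = 0.03472 mg/L = 34.72 µg/L.

34.7 µg/L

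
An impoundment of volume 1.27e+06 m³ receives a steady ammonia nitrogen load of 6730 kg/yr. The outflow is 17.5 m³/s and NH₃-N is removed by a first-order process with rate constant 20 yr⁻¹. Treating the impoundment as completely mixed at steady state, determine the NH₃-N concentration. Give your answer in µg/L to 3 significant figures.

Outflow Q = 17.5 m³/s × 3.156e+07 s/yr = 5.523e+08 m³/yr.
Steady-state CSTR mass balance: W = Q·C + k·V·C, so C = W/(Q + kV).
Q + kV = 5.523e+08 + 20·1.27e+06 = 5.777e+08 m³/yr.
C = 6730/5.777e+08 = 1.165e-05 kg/m³ = 0.01165 mg/L = 11.65 µg/L.

11.7 µg/L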